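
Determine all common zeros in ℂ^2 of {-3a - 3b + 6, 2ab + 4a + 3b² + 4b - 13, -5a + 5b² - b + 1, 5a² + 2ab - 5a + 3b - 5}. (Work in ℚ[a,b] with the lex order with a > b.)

{(1, 1)}

Compute a lex Gröbner basis by Buchberger's algorithm.
f_1 = -3a - 3b + 6, LT = a.
f_2 = 2ab + 4a + 3b² + 4b - 13, LT = ab.
f_3 = -5a + 5b² - b + 1, LT = a.
f_4 = 5a² + 2ab - 5a + 3b - 5, LT = a².

S(f_1,f_2): lcm = ab. S = -2a - ½b² - 4b + 13/2.
  leading term a: subtract (⅔)·f_1 from -2a - ½b² - 4b + 13/2 → -½b² - 2b + 5/2
  leading term b²: no divisor's leading term divides it; move -½b² to the remainder.
  leading term b: no divisor's leading term divides it; move -2b to the remainder.
  leading term 1: no divisor's leading term divides it; move 5/2 to the remainder.
  remainder -½b² - 2b + 5/2 ≠ 0; add h_5 = -½b² - 2b + 5/2 to the basis.

S(f_1,f_3): lcm = a. S = b² + ⅘b - 9/5.
  leading term b²: subtract (-2)·h_5 from b² + ⅘b - 9/5 → -16/5b + 16/5
  leading term b: no divisor's leading term divides it; move -16/5b to the remainder.
  leading term 1: no divisor's leading term divides it; move 16/5 to the remainder.
  remainder -16/5b + 16/5 ≠ 0; add h_6 = -16/5b + 16/5 to the basis.

The other S-polynomials (S(f_1,f_4), S(f_2,f_3), S(f_2,f_4), S(f_3,f_4), S(f_1,h_5), S(f_2,h_5), S(f_3,h_5), S(f_4,h_5), S(f_1,h_6), S(f_2,h_6), S(f_3,h_6), S(f_4,h_6), S(h_5,h_6)) all reduce to 0 modulo the current basis, so we have a Gröbner basis.
Inter-reduce: drop elements whose leading term is divisible by another's, tail-reduce, and make monic.
Reduced Gröbner basis: {a - 1, b - 1}.

The lex basis is triangular: the last element involves only b. Solving b - 1 = 0 gives b ∈ {1}; substituting each value into the earlier elements determines the remaining variables.
  b = 1: the earlier basis element becomes a - 1 = 0, giving a = 1 — point (1, 1).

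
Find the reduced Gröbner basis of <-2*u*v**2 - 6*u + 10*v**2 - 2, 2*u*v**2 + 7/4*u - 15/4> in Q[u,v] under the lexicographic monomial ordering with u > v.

This is the nonlinear analogue of row-reducing a linear system.

f_1 = -2*u*v**2 - 6*u + 10*v**2 - 2, LT = u*v**2.
f_2 = 2*u*v**2 + 7/4*u - 15/4, LT = u*v**2.

S(f_1,f_2): lcm = u*v**2. S = 17/8*u - 5*v**2 + 23/8.
  leading term u: no divisor's leading term divides it; move 17/8*u to the remainder.
  leading term v**2: no divisor's leading term divides it; move -5*v**2 to the remainder.
  leading term 1: no divisor's leading term divides it; move 23/8 to the remainder.
  remainder 17/8*u - 5*v**2 + 23/8 ≠ 0; add g_3 = 17/8*u - 5*v**2 + 23/8 to the basis.

S(f_1,g_3): lcm = u*v**2. S = 3*u + 40/17*v**4 - 108/17*v**2 + 1.
  leading term u: subtract (24/17)·g_3 from 3*u + 40/17*v**4 - 108/17*v**2 + 1 → 40/17*v**4 + 12/17*v**2 - 52/17
  leading term v**4: no divisor's leading term divides it; move 40/17*v**4 to the remainder.
  leading term v**2: no divisor's leading term divides it; move 12/17*v**2 to the remainder.
  leading term 1: no divisor's leading term divides it; move -52/17 to the remainder.
  remainder 40/17*v**4 + 12/17*v**2 - 52/17 ≠ 0; add g_4 = 40/17*v**4 + 12/17*v**2 - 52/17 to the basis.

S(f_2,g_3): lcm = u*v**2. S = 7/8*u + 40/17*v**4 - 23/17*v**2 - 15/8.
  leading term u: subtract (7/17)·g_3 from 7/8*u + 40/17*v**4 - 23/17*v**2 - 15/8 → 40/17*v**4 + 12/17*v**2 - 52/17
  leading term v**4: subtract (1)·g_4 from 40/17*v**4 + 12/17*v**2 - 52/17 → 0
  remainder 0.

S(f_1,g_4): lcm = u*v**4. S = 27/10*u*v**2 + 13/10*u - 5*v**4 + v**2.
  leading term u*v**2: subtract (-27/20)·f_1 from 27/10*u*v**2 + 13/10*u - 5*v**4 + v**2 → -34/5*u - 5*v**4 + 29/2*v**2 - 27/10
  leading term u: subtract (-16/5)·g_3 from -34/5*u - 5*v**4 + 29/2*v**2 - 27/10 → -5*v**4 - 3/2*v**2 + 13/2
  leading term v**4: subtract (-17/8)·g_4 from -5*v**4 - 3/2*v**2 + 13/2 → 0
  remainder 0.

S(f_2,g_4): lcm = u*v**4. S = 23/40*u*v**2 + 13/10*u - 15/8*v**2.
  leading term u*v**2: subtract (-23/80)·f_1 from 23/40*u*v**2 + 13/10*u - 15/8*v**2 → -17/40*u + v**2 - 23/40
  leading term u: subtract (-1/5)·g_3 from -17/40*u + v**2 - 23/40 → 0
  remainder 0.

S(g_3,g_4): leading monomials are coprime, so the S-polynomial reduces to 0 (Buchberger's first criterion).
Every S-polynomial of the final basis reduces to 0, so we have a Gröbner basis.
Inter-reduce: drop elements whose leading term is divisible by another's, tail-reduce, and make monic.

G = {u - 40/17*v**2 + 23/17, v**4 + 3/10*v**2 - 13/10}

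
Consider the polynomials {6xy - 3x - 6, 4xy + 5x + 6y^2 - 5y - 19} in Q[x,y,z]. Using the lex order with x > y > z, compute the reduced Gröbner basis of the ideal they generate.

f_1 = 6xy - 3x - 6, LT = xy.
f_2 = 4xy + 5x + 6y^2 - 5y - 19, LT = xy.

S(f_1,f_2): lcm = xy. S = -7/4x - 3/2y^2 + 5/4y + 15/4.
  leading term x: no divisor's leading term divides it; move -7/4x to the remainder.
  leading term y^2: no divisor's leading term divides it; move -3/2y^2 to the remainder.
  leading term y: no divisor's leading term divides it; move 5/4y to the remainder.
  leading term 1: no divisor's leading term divides it; move 15/4 to the remainder.
  remainder -7/4x - 3/2y^2 + 5/4y + 15/4 ≠ 0; add g_3 = -7/4x - 3/2y^2 + 5/4y + 15/4 to the basis.

S(f_1,g_3): lcm = xy. S = -1/2x - 6/7y^3 + 5/7y^2 + 15/7y - 1.
  leading term x: subtract (2/7)·g_3 from -1/2x - 6/7y^3 + 5/7y^2 + 15/7y - 1 → -6/7y^3 + 8/7y^2 + 25/14y - 29/14
  leading term y^3: no divisor's leading term divides it; move -6/7y^3 to the remainder.
  leading term y^2: no divisor's leading term divides it; move 8/7y^2 to the remainder.
  leading term y: no divisor's leading term divides it; move 25/14y to the remainder.
  leading term 1: no divisor's leading term divides it; move -29/14 to the remainder.
  remainder -6/7y^3 + 8/7y^2 + 25/14y - 29/14 ≠ 0; add g_4 = -6/7y^3 + 8/7y^2 + 25/14y - 29/14 to the basis.

S(f_2,g_3): lcm = xy. S = 5/4x - 6/7y^3 + 31/14y^2 + 25/28y - 19/4.
  leading term x: subtract (-5/7)·g_3 from 5/4x - 6/7y^3 + 31/14y^2 + 25/28y - 19/4 → -6/7y^3 + 8/7y^2 + 25/14y - 29/14
  leading term y^3: subtract (1)·g_4 from -6/7y^3 + 8/7y^2 + 25/14y - 29/14 → 0
  remainder 0.

S(f_1,g_4): lcm = xy^3. S = 5/6xy^2 + 25/12xy - 29/12x - y^2.
  leading term xy^2: subtract (5/36y)·f_1 from 5/6xy^2 + 25/12xy - 29/12x - y^2 → 5/2xy - 29/12x - y^2 + 5/6y
  leading term xy: subtract (5/12)·f_1 from 5/2xy - 29/12x - y^2 + 5/6y → -7/6x - y^2 + 5/6y + 5/2
  leading term x: subtract (2/3)·g_3 from -7/6x - y^2 + 5/6y + 5/2 → 0
  remainder 0.

S(f_2,g_4): lcm = xy^3. S = 31/12xy^2 + 25/12xy - 29/12x + 3/2y^4 - 5/4y^3 - 19/4y^2.
  leading term xy^2: subtract (31/72y)·f_1 from 31/12xy^2 + 25/12xy - 29/12x + 3/2y^4 - 5/4y^3 - 19/4y^2 → 27/8xy - 29/12x + 3/2y^4 - 5/4y^3 - 19/4y^2 + 31/12y
  leading term xy: subtract (9/16)·f_1 from 27/8xy - 29/12x + 3/2y^4 - 5/4y^3 - 19/4y^2 + 31/12y → -35/48x + 3/2y^4 - 5/4y^3 - 19/4y^2 + 31/12y + 27/8
  leading term x: subtract (5/12)·g_3 from -35/48x + 3/2y^4 - 5/4y^3 - 19/4y^2 + 31/12y + 27/8 → 3/2y^4 - 5/4y^3 - 33/8y^2 + 33/16y + 29/16
  leading term y^4: subtract (-7/4y)·g_4 from 3/2y^4 - 5/4y^3 - 33/8y^2 + 33/16y + 29/16 → 3/4y^3 - y^2 - 25/16y + 29/16
  leading term y^3: subtract (-7/8)·g_4 from 3/4y^3 - y^2 - 25/16y + 29/16 → 0
  remainder 0.

S(g_3,g_4): leading monomials are coprime, so the S-polynomial reduces to 0 (Buchberger's first criterion).
Every S-polynomial of the final basis reduces to 0, so we have a Gröbner basis.
Inter-reduce: drop elements whose leading term is divisible by another's, tail-reduce, and make monic.

G = {x + 6/7y^2 - 5/7y - 15/7, y^3 - 4/3y^2 - 25/12y + 29/12}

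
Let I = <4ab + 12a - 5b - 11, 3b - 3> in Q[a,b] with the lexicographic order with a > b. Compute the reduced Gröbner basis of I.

G = {a - 1, b - 1}

f_1 = 4ab + 12a - 5b - 11, LT = ab.
f_2 = 3b - 3, LT = b.

S(f_1,f_2): lcm = ab. S = 4a - \tfrac{5}{4}b - \tfrac{11}{4}.
  leading term a: no divisor's leading term divides it; move 4a to the remainder.
  leading term b: subtract (-\tfrac{5}{12})·f_2 from -\tfrac{5}{4}b - \tfrac{11}{4} → -4
  leading term 1: no divisor's leading term divides it; move -4 to the remainder.
  remainder 4a - 4 ≠ 0; add g_3 = 4a - 4 to the basis.

The other S-polynomials (S(f_1,g_3), S(f_2,g_3)) all reduce to 0 modulo the current basis, so we have a Gröbner basis.
Inter-reduce: drop elements whose leading term is divisible by another's, tail-reduce, and make monic.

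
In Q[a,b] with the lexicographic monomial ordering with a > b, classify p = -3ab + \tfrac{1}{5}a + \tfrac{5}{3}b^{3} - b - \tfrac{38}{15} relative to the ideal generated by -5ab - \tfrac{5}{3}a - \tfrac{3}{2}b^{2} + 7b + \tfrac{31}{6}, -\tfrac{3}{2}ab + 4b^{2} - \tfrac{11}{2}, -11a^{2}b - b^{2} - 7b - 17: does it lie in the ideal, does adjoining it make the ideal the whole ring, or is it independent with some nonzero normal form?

-3ab + \tfrac{1}{5}a + \tfrac{5}{3}b^{3} - b - \tfrac{38}{15} lies in I (it reduces to 0).

First compute the reduced Gröbner basis of I by Buchberger's algorithm.
f_1 = -5ab - \tfrac{5}{3}a - \tfrac{3}{2}b^{2} + 7b + \tfrac{31}{6}, LT = ab.
f_2 = -\tfrac{3}{2}ab + 4b^{2} - \tfrac{11}{2}, LT = ab.
f_3 = -11a^{2}b - b^{2} - 7b - 17, LT = a^{2}b.

S(f_1,f_2): lcm = ab. S = \tfrac{1}{3}a + \tfrac{89}{30}b^{2} - \tfrac{7}{5}b - \tfrac{47}{10}.
  reduce S modulo (f_1, f_2, f_3):
  remainder \tfrac{1}{3}a + \tfrac{89}{30}b^{2} - \tfrac{7}{5}b - \tfrac{47}{10} ≠ 0; add h_4 = \tfrac{1}{3}a + \tfrac{89}{30}b^{2} - \tfrac{7}{5}b - \tfrac{47}{10} to the basis.

S(f_1,f_3): lcm = a^{2}b. S = \tfrac{1}{3}a^{2} + \tfrac{3}{10}ab^{2} - \tfrac{7}{5}ab - \tfrac{31}{30}a - \tfrac{1}{11}b^{2} - \tfrac{7}{11}b - \tfrac{17}{11}.
  reduce S modulo (f_1, f_2, f_3, h_4):
  remainder \tfrac{4}{5}b^{3} - \tfrac{101239}{2970}b^{2} + \tfrac{5944}{495}b + \tfrac{139279}{2970} ≠ 0; add h_5 = \tfrac{4}{5}b^{3} - \tfrac{101239}{2970}b^{2} + \tfrac{5944}{495}b + \tfrac{139279}{2970} to the basis.

S(f_1,h_4): lcm = ab. S = \tfrac{1}{3}a - \tfrac{89}{10}b^{3} + \tfrac{9}{2}b^{2} + \tfrac{127}{10}b - \tfrac{31}{30}.
  reduce S modulo (f_1, f_2, f_3, h_4, h_5):
  remainder -\tfrac{8973839}{23760}b^{2} + \tfrac{146213}{990}b + \tfrac{12482951}{23760} ≠ 0; add h_6 = -\tfrac{8973839}{23760}b^{2} + \tfrac{146213}{990}b + \tfrac{12482951}{23760} to the basis.

S(f_3,h_4): lcm = a^{2}b. S = -\tfrac{89}{10}ab^{3} + \tfrac{21}{5}ab^{2} + \tfrac{141}{10}ab + \tfrac{1}{11}b^{2} + \tfrac{7}{11}b + \tfrac{17}{11}.
  reduce S modulo (f_1, f_2, f_3, h_4, h_5, h_6):
  remainder \tfrac{9635907735}{789697832}b + \tfrac{9635907735}{789697832} ≠ 0; add h_7 = \tfrac{9635907735}{789697832}b + \tfrac{9635907735}{789697832} to the basis.

The other S-polynomials (S(f_2,f_3), S(f_2,h_4), S(f_1,h_5), S(f_2,h_5), S(f_3,h_5), S(h_4,h_5), S(f_1,h_6), S(f_2,h_6), S(f_3,h_6), S(h_4,h_6), S(h_5,h_6), S(f_1,h_7), S(f_2,h_7), S(f_3,h_7), S(h_4,h_7), S(h_5,h_7), S(h_6,h_7)) all reduce to 0 modulo the current basis, so we have a Gröbner basis.
Inter-reduce: drop elements whose leading term is divisible by another's, tail-reduce, and make monic.
Reduced Gröbner basis: {a - 1, b + 1}.
Label its elements g_1 = a - 1, g_2 = b + 1.

Reduce p = -3ab + \tfrac{1}{5}a + \tfrac{5}{3}b^{3} - b - \tfrac{38}{15} modulo G:
  leading term ab: subtract (-3b)·g_1 from -3ab + \tfrac{1}{5}a + \tfrac{5}{3}b^{3} - b - \tfrac{38}{15} → \tfrac{1}{5}a + \tfrac{5}{3}b^{3} - 4b - \tfrac{38}{15}
  leading term a: subtract (\tfrac{1}{5})·g_1 from \tfrac{1}{5}a + \tfrac{5}{3}b^{3} - 4b - \tfrac{38}{15} → \tfrac{5}{3}b^{3} - 4b - \tfrac{7}{3}
  leading term b^{3}: subtract (\tfrac{5}{3}b^{2})·g_2 from \tfrac{5}{3}b^{3} - 4b - \tfrac{7}{3} → -\tfrac{5}{3}b^{2} - 4b - \tfrac{7}{3}
  leading term b^{2}: subtract (-\tfrac{5}{3}b)·g_2 from -\tfrac{5}{3}b^{2} - 4b - \tfrac{7}{3} → -\tfrac{7}{3}b - \tfrac{7}{3}
  leading term b: subtract (-\tfrac{7}{3})·g_2 from -\tfrac{7}{3}b - \tfrac{7}{3} → 0
  normal form = 0.
Since the normal form is 0, p ∈ I.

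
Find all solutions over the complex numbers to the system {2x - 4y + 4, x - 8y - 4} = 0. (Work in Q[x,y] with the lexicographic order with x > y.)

Compute a lex Gröbner basis by Buchberger's algorithm.
f_1 = 2x - 4y + 4, LT = x.
f_2 = x - 8y - 4, LT = x.

S(f_1,f_2): lcm = x. S = 6y + 6.
  leading term y: no divisor's leading term divides it; move 6y to the remainder.
  leading term 1: no divisor's leading term divides it; move 6 to the remainder.
  remainder 6y + 6 ≠ 0; add h_3 = 6y + 6 to the basis.

S(f_1,h_3): leading monomials are coprime, so the S-polynomial reduces to 0 (Buchberger's first criterion).
S(f_2,h_3): leading monomials are coprime, so the S-polynomial reduces to 0 (Buchberger's first criterion).
Every S-polynomial of the final basis reduces to 0, so we have a Gröbner basis.
Inter-reduce: drop elements whose leading term is divisible by another's, tail-reduce, and make monic.
Reduced Gröbner basis: {x + 4, y + 1}.

From the last basis element, y + 1 = 0, so y takes values in {-1}. Each choice, substituted upward through the basis, yields the corresponding point(s) of the solution set.
  y = -1: the earlier basis element becomes x + 4 = 0, giving x = -4 — point (-4, -1).
Each listed point satisfies every original equation (direct substitution).

{(-4, -1)}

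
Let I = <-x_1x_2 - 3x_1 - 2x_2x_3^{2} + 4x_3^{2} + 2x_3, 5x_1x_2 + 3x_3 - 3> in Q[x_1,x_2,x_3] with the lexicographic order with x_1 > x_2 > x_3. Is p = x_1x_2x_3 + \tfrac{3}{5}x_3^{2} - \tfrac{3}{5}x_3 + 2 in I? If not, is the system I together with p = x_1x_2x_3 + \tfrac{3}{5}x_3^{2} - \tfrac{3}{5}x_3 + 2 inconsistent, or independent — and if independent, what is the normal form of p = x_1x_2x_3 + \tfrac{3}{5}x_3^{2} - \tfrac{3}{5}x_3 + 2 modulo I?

First compute the reduced Gröbner basis of I by Buchberger's algorithm.
f_1 = -x_1x_2 - 3x_1 - 2x_2x_3^{2} + 4x_3^{2} + 2x_3, LT = x_1x_2.
f_2 = 5x_1x_2 + 3x_3 - 3, LT = x_1x_2.

S(f_1,f_2): lcm = x_1x_2. S = 3x_1 + 2x_2x_3^{2} - 4x_3^{2} - \tfrac{13}{5}x_3 + \tfrac{3}{5}.
  leading term x_1: no divisor's leading term divides it; move 3x_1 to the remainder.
  leading term x_2x_3^{2}: no divisor's leading term divides it; move 2x_2x_3^{2} to the remainder.
  leading term x_3^{2}: no divisor's leading term divides it; move -4x_3^{2} to the remainder.
  leading term x_3: no divisor's leading term divides it; move -\tfrac{13}{5}x_3 to the remainder.
  leading term 1: no divisor's leading term divides it; move \tfrac{3}{5} to the remainder.
  remainder 3x_1 + 2x_2x_3^{2} - 4x_3^{2} - \tfrac{13}{5}x_3 + \tfrac{3}{5} ≠ 0; add h_3 = 3x_1 + 2x_2x_3^{2} - 4x_3^{2} - \tfrac{13}{5}x_3 + \tfrac{3}{5} to the basis.

S(f_1,h_3): lcm = x_1x_2. S = 3x_1 - \tfrac{2}{3}x_2^{2}x_3^{2} + \tfrac{10}{3}x_2x_3^{2} + \tfrac{13}{15}x_2x_3 - \tfrac{1}{5}x_2 - 4x_3^{2} - 2x_3.
  leading term x_1: subtract (1)·h_3 from 3x_1 - \tfrac{2}{3}x_2^{2}x_3^{2} + \tfrac{10}{3}x_2x_3^{2} + \tfrac{13}{15}x_2x_3 - \tfrac{1}{5}x_2 - 4x_3^{2} - 2x_3 → -\tfrac{2}{3}x_2^{2}x_3^{2} + \tfrac{4}{3}x_2x_3^{2} + \tfrac{13}{15}x_2x_3 - \tfrac{1}{5}x_2 + \tfrac{3}{5}x_3 - \tfrac{3}{5}
  leading term x_2^{2}x_3^{2}: no divisor's leading term divides it; move -\tfrac{2}{3}x_2^{2}x_3^{2} to the remainder.
  leading term x_2x_3^{2}: no divisor's leading term divides it; move \tfrac{4}{3}x_2x_3^{2} to the remainder.
  leading term x_2x_3: no divisor's leading term divides it; move \tfrac{13}{15}x_2x_3 to the remainder.
  leading term x_2: no divisor's leading term divides it; move -\tfrac{1}{5}x_2 to the remainder.
  leading term x_3: no divisor's leading term divides it; move \tfrac{3}{5}x_3 to the remainder.
  leading term 1: no divisor's leading term divides it; move -\tfrac{3}{5} to the remainder.
  remainder -\tfrac{2}{3}x_2^{2}x_3^{2} + \tfrac{4}{3}x_2x_3^{2} + \tfrac{13}{15}x_2x_3 - \tfrac{1}{5}x_2 + \tfrac{3}{5}x_3 - \tfrac{3}{5} ≠ 0; add h_4 = -\tfrac{2}{3}x_2^{2}x_3^{2} + \tfrac{4}{3}x_2x_3^{2} + \tfrac{13}{15}x_2x_3 - \tfrac{1}{5}x_2 + \tfrac{3}{5}x_3 - \tfrac{3}{5} to the basis.

The other S-polynomials (S(f_2,h_3), S(f_1,h_4), S(f_2,h_4), S(h_3,h_4)) all reduce to 0 modulo the current basis, so we have a Gröbner basis.
Inter-reduce: drop elements whose leading term is divisible by another's, tail-reduce, and make monic.
Reduced Gröbner basis: {x_1 + \tfrac{2}{3}x_2x_3^{2} - \tfrac{4}{3}x_3^{2} - \tfrac{13}{15}x_3 + \tfrac{1}{5}, x_2^{2}x_3^{2} - 2x_2x_3^{2} - \tfrac{13}{10}x_2x_3 + \tfrac{3}{10}x_2 - \tfrac{9}{10}x_3 + \tfrac{9}{10}}.
Label its elements g_1 = x_1 + \tfrac{2}{3}x_2x_3^{2} - \tfrac{4}{3}x_3^{2} - \tfrac{13}{15}x_3 + \tfrac{1}{5}, g_2 = x_2^{2}x_3^{2} - 2x_2x_3^{2} - \tfrac{13}{10}x_2x_3 + \tfrac{3}{10}x_2 - \tfrac{9}{10}x_3 + \tfrac{9}{10}.

Reduce p = x_1x_2x_3 + \tfrac{3}{5}x_3^{2} - \tfrac{3}{5}x_3 + 2 modulo G:
  leading term x_1x_2x_3: subtract (x_2x_3)·g_1 from x_1x_2x_3 + \tfrac{3}{5}x_3^{2} - \tfrac{3}{5}x_3 + 2 → -\tfrac{2}{3}x_2^{2}x_3^{3} + \tfrac{4}{3}x_2x_3^{3} + \tfrac{13}{15}x_2x_3^{2} - \tfrac{1}{5}x_2x_3 + \tfrac{3}{5}x_3^{2} - \tfrac{3}{5}x_3 + 2
  leading term x_2^{2}x_3^{3}: subtract (-\tfrac{2}{3}x_3)·g_2 from -\tfrac{2}{3}x_2^{2}x_3^{3} + \tfrac{4}{3}x_2x_3^{3} + \tfrac{13}{15}x_2x_3^{2} - \tfrac{1}{5}x_2x_3 + \tfrac{3}{5}x_3^{2} - \tfrac{3}{5}x_3 + 2 → 2
  leading term 1: no divisor's leading term divides it; move 2 to the remainder.
  normal form = 2.
The normal form is nonzero, so p ∉ I. Since p minus its normal form lies in I, I + (p) = I + (r) where r = 2; decide whether this ideal is the whole ring.
Here r = 2 is a nonzero constant, hence a unit: 1 ∈ I + (p), the Gröbner basis of I + (p) is {1}, and the enlarged system has no common solution — adjoining p is inconsistent.

Ideal membership is decidable via reduction modulo a Gröbner basis.

Adjoining x_1x_2x_3 + \tfrac{3}{5}x_3^{2} - \tfrac{3}{5}x_3 + 2 makes the ideal the whole ring: the system is inconsistent.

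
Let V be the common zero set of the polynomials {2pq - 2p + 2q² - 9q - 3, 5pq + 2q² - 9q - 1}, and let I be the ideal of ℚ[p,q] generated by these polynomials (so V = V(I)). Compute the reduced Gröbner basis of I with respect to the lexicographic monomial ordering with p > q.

f_1 = 2pq - 2p + 2q² - 9q - 3, LT = pq.
f_2 = 5pq + 2q² - 9q - 1, LT = pq.

S(f_1,f_2): lcm = pq. S = -p + ⅗q² - 27/10q - 13/10.
  reduce S modulo (f_1, f_2):
  remainder -p + ⅗q² - 27/10q - 13/10 ≠ 0; add g_3 = -p + ⅗q² - 27/10q - 13/10 to the basis.

S(f_1,g_3): lcm = pq. S = -p + ⅗q³ - 17/10q² - 29/5q - 3/2.
  reduce S modulo (f_1, f_2, g_3):
  remainder ⅗q³ - 23/10q² - 31/10q - ⅕ ≠ 0; add g_4 = ⅗q³ - 23/10q² - 31/10q - ⅕ to the basis.

The other S-polynomials (S(f_2,g_3), S(f_1,g_4), S(f_2,g_4), S(g_3,g_4)) all reduce to 0 modulo the current basis, so we have a Gröbner basis.
Inter-reduce: drop elements whose leading term is divisible by another's, tail-reduce, and make monic.

G = {p - ⅗q² + 27/10q + 13/10, q³ - 23/6q² - 31/6q - ⅓}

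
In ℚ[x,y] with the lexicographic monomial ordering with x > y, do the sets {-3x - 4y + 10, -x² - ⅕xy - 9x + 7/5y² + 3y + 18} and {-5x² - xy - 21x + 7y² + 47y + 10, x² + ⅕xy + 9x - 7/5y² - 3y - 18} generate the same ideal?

Yes, the ideals are equal.

For a fixed monomial order, each ideal has a unique reduced Gröbner basis; comparing bases decides equality.
Buchberger on the first generating set:
f_1 = -3x - 4y + 10, LT = x.
f_2 = -x² - ⅕xy - 9x + 7/5y² + 3y + 18, LT = x².

S(f_1,f_2): lcm = x². S = 17/15xy - 37/3x + 7/5y² + 3y + 18.
  leading term xy: subtract (-17/45y)·f_1 from 17/15xy - 37/3x + 7/5y² + 3y + 18 → -37/3x - 1/9y² + 61/9y + 18
  leading term x: subtract (37/9)·f_1 from -37/3x - 1/9y² + 61/9y + 18 → -1/9y² + 209/9y - 208/9
  leading term y²: no divisor's leading term divides it; move -1/9y² to the remainder.
  leading term y: no divisor's leading term divides it; move 209/9y to the remainder.
  leading term 1: no divisor's leading term divides it; move -208/9 to the remainder.
  remainder -1/9y² + 209/9y - 208/9 ≠ 0; add g_3 = -1/9y² + 209/9y - 208/9 to the basis.

The other S-polynomials (S(f_1,g_3), S(f_2,g_3)) all reduce to 0 modulo the current basis, so we have a Gröbner basis.
Inter-reduce: drop elements whose leading term is divisible by another's, tail-reduce, and make monic.
Reduced Gröbner basis: {x + 4/3y - 10/3, y² - 209y + 208}.

Buchberger on the second generating set:
h_1 = -5x² - xy - 21x + 7y² + 47y + 10, LT = x².
h_2 = x² + ⅕xy + 9x - 7/5y² - 3y - 18, LT = x².

S(h_1,h_2): lcm = x². S = -24/5x - 32/5y + 16.
  leading term x: no divisor's leading term divides it; move -24/5x to the remainder.
  leading term y: no divisor's leading term divides it; move -32/5y to the remainder.
  leading term 1: no divisor's leading term divides it; move 16 to the remainder.
  remainder -24/5x - 32/5y + 16 ≠ 0; add k_3 = -24/5x - 32/5y + 16 to the basis.

S(h_1,k_3): lcm = x². S = -17/15xy + 113/15x - 7/5y² - 47/5y - 2.
  leading term xy: subtract (17/72y)·k_3 from -17/15xy + 113/15x - 7/5y² - 47/5y - 2 → 113/15x + 1/9y² - 593/45y - 2
  leading term x: subtract (-113/72)·k_3 from 113/15x + 1/9y² - 593/45y - 2 → 1/9y² - 209/9y + 208/9
  leading term y²: no divisor's leading term divides it; move 1/9y² to the remainder.
  leading term y: no divisor's leading term divides it; move -209/9y to the remainder.
  leading term 1: no divisor's leading term divides it; move 208/9 to the remainder.
  remainder 1/9y² - 209/9y + 208/9 ≠ 0; add k_4 = 1/9y² - 209/9y + 208/9 to the basis.

The other S-polynomials (S(h_2,k_3), S(h_1,k_4), S(h_2,k_4), S(k_3,k_4)) all reduce to 0 modulo the current basis, so we have a Gröbner basis.
Inter-reduce: drop elements whose leading term is divisible by another's, tail-reduce, and make monic.
Reduced Gröbner basis: {x + 4/3y - 10/3, y² - 209y + 208}.

The two bases agree; hence the ideals are identical.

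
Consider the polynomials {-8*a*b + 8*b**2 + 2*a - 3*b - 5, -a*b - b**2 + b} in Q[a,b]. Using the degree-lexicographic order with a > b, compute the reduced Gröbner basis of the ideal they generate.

f_1 = -8*a*b + 8*b**2 + 2*a - 3*b - 5, LT = a*b.
f_2 = -a*b - b**2 + b, LT = a*b.

S(f_1,f_2): lcm = a*b. S = -2*b**2 - 1/4*a + 11/8*b + 5/8.
  leading term b**2: no divisor's leading term divides it; move -2*b**2 to the remainder.
  leading term a: no divisor's leading term divides it; move -1/4*a to the remainder.
  leading term b: no divisor's leading term divides it; move 11/8*b to the remainder.
  leading term 1: no divisor's leading term divides it; move 5/8 to the remainder.
  remainder -2*b**2 - 1/4*a + 11/8*b + 5/8 ≠ 0; add g_3 = -2*b**2 - 1/4*a + 11/8*b + 5/8 to the basis.

S(f_1,g_3): lcm = a*b**2. S = -b**3 - 1/8*a**2 + 7/16*a*b + 3/8*b**2 + 5/16*a + 5/8*b.
  leading term b**3: subtract (1/2*b)·g_3 from -b**3 - 1/8*a**2 + 7/16*a*b + 3/8*b**2 + 5/16*a + 5/8*b → -1/8*a**2 + 9/16*a*b - 5/16*b**2 + 5/16*a + 5/16*b
  leading term a**2: no divisor's leading term divides it; move -1/8*a**2 to the remainder.
  leading term a*b: subtract (-9/128)·f_1 from 9/16*a*b - 5/16*b**2 + 5/16*a + 5/16*b → 1/4*b**2 + 29/64*a + 13/128*b - 45/128
  leading term b**2: subtract (-1/8)·g_3 from 1/4*b**2 + 29/64*a + 13/128*b - 45/128 → 27/64*a + 35/128*b - 35/128
  leading term a: no divisor's leading term divides it; move 27/64*a to the remainder.
  leading term b: no divisor's leading term divides it; move 35/128*b to the remainder.
  leading term 1: no divisor's leading term divides it; move -35/128 to the remainder.
  remainder -1/8*a**2 + 27/64*a + 35/128*b - 35/128 ≠ 0; add g_4 = -1/8*a**2 + 27/64*a + 35/128*b - 35/128 to the basis.

S(f_2,g_3): lcm = a*b**2. S = b**3 - 1/8*a**2 + 11/16*a*b - b**2 + 5/16*a.
  leading term b**3: subtract (-1/2*b)·g_3 from b**3 - 1/8*a**2 + 11/16*a*b - b**2 + 5/16*a → -1/8*a**2 + 9/16*a*b - 5/16*b**2 + 5/16*a + 5/16*b
  leading term a**2: subtract (1)·g_4 from -1/8*a**2 + 9/16*a*b - 5/16*b**2 + 5/16*a + 5/16*b → 9/16*a*b - 5/16*b**2 - 7/64*a + 5/128*b + 35/128
  leading term a*b: subtract (-9/128)·f_1 from 9/16*a*b - 5/16*b**2 - 7/64*a + 5/128*b + 35/128 → 1/4*b**2 + 1/32*a - 11/64*b - 5/64
  leading term b**2: subtract (-1/8)·g_3 from 1/4*b**2 + 1/32*a - 11/64*b - 5/64 → 0
  remainder 0.

S(f_1,g_4): lcm = a**2*b. S = -a*b**2 - 1/4*a**2 + 15/4*a*b + 35/16*b**2 + 5/8*a - 35/16*b.
  leading term a*b**2: subtract (1/8*b)·f_1 from -a*b**2 - 1/4*a**2 + 15/4*a*b + 35/16*b**2 + 5/8*a - 35/16*b → -b**3 - 1/4*a**2 + 7/2*a*b + 41/16*b**2 + 5/8*a - 25/16*b
  leading term b**3: subtract (1/2*b)·g_3 from -b**3 - 1/4*a**2 + 7/2*a*b + 41/16*b**2 + 5/8*a - 25/16*b → -1/4*a**2 + 29/8*a*b + 15/8*b**2 + 5/8*a - 15/8*b
  leading term a**2: subtract (2)·g_4 from -1/4*a**2 + 29/8*a*b + 15/8*b**2 + 5/8*a - 15/8*b → 29/8*a*b + 15/8*b**2 - 7/32*a - 155/64*b + 35/64
  leading term a*b: subtract (-29/64)·f_1 from 29/8*a*b + 15/8*b**2 - 7/32*a - 155/64*b + 35/64 → 11/2*b**2 + 11/16*a - 121/32*b - 55/32
  leading term b**2: subtract (-11/4)·g_3 from 11/2*b**2 + 11/16*a - 121/32*b - 55/32 → 0
  remainder 0.

S(f_2,g_4): lcm = a**2*b. S = a*b**2 + 19/8*a*b + 35/16*b**2 - 35/16*b.
  leading term a*b**2: subtract (-1/8*b)·f_1 from a*b**2 + 19/8*a*b + 35/16*b**2 - 35/16*b → b**3 + 21/8*a*b + 29/16*b**2 - 45/16*b
  leading term b**3: subtract (-1/2*b)·g_3 from b**3 + 21/8*a*b + 29/16*b**2 - 45/16*b → 5/2*a*b + 5/2*b**2 - 5/2*b
  leading term a*b: subtract (-5/16)·f_1 from 5/2*a*b + 5/2*b**2 - 5/2*b → 5*b**2 + 5/8*a - 55/16*b - 25/16
  leading term b**2: subtract (-5/2)·g_3 from 5*b**2 + 5/8*a - 55/16*b - 25/16 → 0
  remainder 0.

S(g_3,g_4): leading monomials are coprime, so the S-polynomial reduces to 0 (Buchberger's first criterion).
Every S-polynomial of the final basis reduces to 0, so we have a Gröbner basis.
Inter-reduce: drop elements whose leading term is divisible by another's, tail-reduce, and make monic.

G = {a**2 - 27/8*a - 35/16*b + 35/16, a*b - 1/8*a - 5/16*b + 5/16, b**2 + 1/8*a - 11/16*b - 5/16}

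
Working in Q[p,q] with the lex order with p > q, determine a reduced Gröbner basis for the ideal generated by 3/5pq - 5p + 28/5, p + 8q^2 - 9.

G = {p + 8q^2 - 9, q^3 - 25/3q^2 - 9/8q + 197/24}

The reduced Gröbner basis is the canonical form of the ideal for this ordering.

f_1 = 3/5pq - 5p + 28/5, LT = pq.
f_2 = p + 8q^2 - 9, LT = p.

S(f_1,f_2): lcm = pq. S = -25/3p - 8q^3 + 9q + 28/3.
  leading term p: subtract (-25/3)·f_2 from -25/3p - 8q^3 + 9q + 28/3 → -8q^3 + 200/3q^2 + 9q - 197/3
  leading term q^3: no divisor's leading term divides it; move -8q^3 to the remainder.
  leading term q^2: no divisor's leading term divides it; move 200/3q^2 to the remainder.
  leading term q: no divisor's leading term divides it; move 9q to the remainder.
  leading term 1: no divisor's leading term divides it; move -197/3 to the remainder.
  remainder -8q^3 + 200/3q^2 + 9q - 197/3 ≠ 0; add g_3 = -8q^3 + 200/3q^2 + 9q - 197/3 to the basis.

The other S-polynomials (S(f_1,g_3), S(f_2,g_3)) all reduce to 0 modulo the current basis, so we have a Gröbner basis.
Inter-reduce: drop elements whose leading term is divisible by another's, tail-reduce, and make monic.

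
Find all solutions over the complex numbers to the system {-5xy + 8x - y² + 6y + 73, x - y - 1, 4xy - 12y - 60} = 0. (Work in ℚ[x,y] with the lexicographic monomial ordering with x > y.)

{(-2, -3)}

Compute a lex Gröbner basis by Buchberger's algorithm.
f_1 = -5xy + 8x - y² + 6y + 73, LT = xy.
f_2 = x - y - 1, LT = x.
f_3 = 4xy - 12y - 60, LT = xy.

S(f_1,f_2): lcm = xy. S = -8/5x + 6/5y² - ⅕y - 73/5.
  reduce S modulo (f_1, f_2, f_3):
  remainder 6/5y² - 9/5y - 81/5 ≠ 0; add h_4 = 6/5y² - 9/5y - 81/5 to the basis.

S(f_1,f_3): lcm = xy. S = -8/5x + ⅕y² + 9/5y + ⅖.
  reduce S modulo (f_1, f_2, f_3, h_4):
  remainder ½y + 3/2 ≠ 0; add h_5 = ½y + 3/2 to the basis.

The other S-polynomials (S(f_2,f_3), S(f_1,h_4), S(f_2,h_4), S(f_3,h_4), S(f_1,h_5), S(f_2,h_5), S(f_3,h_5), S(h_4,h_5)) all reduce to 0 modulo the current basis, so we have a Gröbner basis.
Inter-reduce: drop elements whose leading term is divisible by another's, tail-reduce, and make monic.
Reduced Gröbner basis: {x + 2, y + 3}.

Elimination: the polynomial y + 3 lies in the elimination ideal for y, so y ∈ {-3}. For each such y, the remaining basis elements (now univariate) give the rest of the solution.
  y = -3: the earlier basis element becomes x + 2 = 0, giving x = -2 — point (-2, -3).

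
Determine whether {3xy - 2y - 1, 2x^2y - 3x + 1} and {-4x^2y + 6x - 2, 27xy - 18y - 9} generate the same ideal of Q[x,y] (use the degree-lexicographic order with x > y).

Yes, the ideals are equal.

Two ideals are equal iff their reduced Gröbner bases coincide (the reduced basis is unique for a fixed ordering).
Buchberger on the first generating set:
f_1 = 3xy - 2y - 1, LT = xy.
f_2 = 2x^2y - 3x + 1, LT = x^2y.

S(f_1,f_2): lcm = x^2y. S = -2/3xy + 7/6x - 1/2.
  reduce S modulo (f_1, f_2):
  remainder 7/6x - 4/9y - 13/18 ≠ 0; add g_3 = 7/6x - 4/9y - 13/18 to the basis.

S(f_1,g_3): lcm = xy. S = 8/21y^2 - 1/21y - 1/3.
  reduce S modulo (f_1, f_2, g_3):
  remainder 8/21y^2 - 1/21y - 1/3 ≠ 0; add g_4 = 8/21y^2 - 1/21y - 1/3 to the basis.

The other S-polynomials (S(f_2,g_3), S(f_1,g_4), S(f_2,g_4), S(g_3,g_4)) all reduce to 0 modulo the current basis, so we have a Gröbner basis.
Inter-reduce: drop elements whose leading term is divisible by another's, tail-reduce, and make monic.
Reduced Gröbner basis: {y^2 - 1/8y - 7/8, x - 8/21y - 13/21}.

Buchberger on the second generating set:
h_1 = -4x^2y + 6x - 2, LT = x^2y.
h_2 = 27xy - 18y - 9, LT = xy.

S(h_1,h_2): lcm = x^2y. S = 2/3xy - 7/6x + 1/2.
  reduce S modulo (h_1, h_2):
  remainder -7/6x + 4/9y + 13/18 ≠ 0; add k_3 = -7/6x + 4/9y + 13/18 to the basis.

S(h_1,k_3): lcm = x^2y. S = 8/21xy^2 + 13/21xy - 3/2x + 1/2.
  reduce S modulo (h_1, h_2, k_3):
  remainder 16/63y^2 - 2/63y - 2/9 ≠ 0; add k_4 = 16/63y^2 - 2/63y - 2/9 to the basis.

The other S-polynomials (S(h_2,k_3), S(h_1,k_4), S(h_2,k_4), S(k_3,k_4)) all reduce to 0 modulo the current basis, so we have a Gröbner basis.
Inter-reduce: drop elements whose leading term is divisible by another's, tail-reduce, and make monic.
Reduced Gröbner basis: {y^2 - 1/8y - 7/8, x - 8/21y - 13/21}.

The two bases agree; hence the ideals are identical.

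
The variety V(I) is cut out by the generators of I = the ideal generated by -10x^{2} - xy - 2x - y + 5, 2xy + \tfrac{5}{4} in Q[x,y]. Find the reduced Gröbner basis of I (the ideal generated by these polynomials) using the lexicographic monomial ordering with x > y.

G = {x - \tfrac{4}{25}y^{2} + \tfrac{9}{10}y + \tfrac{1}{5}, y^{3} - \tfrac{45}{8}y^{2} - \tfrac{5}{4}y + \tfrac{125}{32}}

f_1 = -10x^{2} - xy - 2x - y + 5, LT = x^{2}.
f_2 = 2xy + \tfrac{5}{4}, LT = xy.

S(f_1,f_2): lcm = x^{2}y. S = \tfrac{1}{10}xy^{2} + \tfrac{1}{5}xy - \tfrac{5}{8}x + \tfrac{1}{10}y^{2} - \tfrac{1}{2}y.
  leading term xy^{2}: subtract (\tfrac{1}{20}y)·f_2 from \tfrac{1}{10}xy^{2} + \tfrac{1}{5}xy - \tfrac{5}{8}x + \tfrac{1}{10}y^{2} - \tfrac{1}{2}y → \tfrac{1}{5}xy - \tfrac{5}{8}x + \tfrac{1}{10}y^{2} - \tfrac{9}{16}y
  leading term xy: subtract (\tfrac{1}{10})·f_2 from \tfrac{1}{5}xy - \tfrac{5}{8}x + \tfrac{1}{10}y^{2} - \tfrac{9}{16}y → -\tfrac{5}{8}x + \tfrac{1}{10}y^{2} - \tfrac{9}{16}y - \tfrac{1}{8}
  leading term x: no divisor's leading term divides it; move -\tfrac{5}{8}x to the remainder.
  leading term y^{2}: no divisor's leading term divides it; move \tfrac{1}{10}y^{2} to the remainder.
  leading term y: no divisor's leading term divides it; move -\tfrac{9}{16}y to the remainder.
  leading term 1: no divisor's leading term divides it; move -\tfrac{1}{8} to the remainder.
  remainder -\tfrac{5}{8}x + \tfrac{1}{10}y^{2} - \tfrac{9}{16}y - \tfrac{1}{8} ≠ 0; add g_3 = -\tfrac{5}{8}x + \tfrac{1}{10}y^{2} - \tfrac{9}{16}y - \tfrac{1}{8} to the basis.

S(f_2,g_3): lcm = xy. S = \tfrac{4}{25}y^{3} - \tfrac{9}{10}y^{2} - \tfrac{1}{5}y + \tfrac{5}{8}.
  leading term y^{3}: no divisor's leading term divides it; move \tfrac{4}{25}y^{3} to the remainder.
  leading term y^{2}: no divisor's leading term divides it; move -\tfrac{9}{10}y^{2} to the remainder.
  leading term y: no divisor's leading term divides it; move -\tfrac{1}{5}y to the remainder.
  leading term 1: no divisor's leading term divides it; move \tfrac{5}{8} to the remainder.
  remainder \tfrac{4}{25}y^{3} - \tfrac{9}{10}y^{2} - \tfrac{1}{5}y + \tfrac{5}{8} ≠ 0; add g_4 = \tfrac{4}{25}y^{3} - \tfrac{9}{10}y^{2} - \tfrac{1}{5}y + \tfrac{5}{8} to the basis.

The other S-polynomials (S(f_1,g_3), S(f_1,g_4), S(f_2,g_4), S(g_3,g_4)) all reduce to 0 modulo the current basis, so we have a Gröbner basis.
Inter-reduce: drop elements whose leading term is divisible by another's, tail-reduce, and make monic.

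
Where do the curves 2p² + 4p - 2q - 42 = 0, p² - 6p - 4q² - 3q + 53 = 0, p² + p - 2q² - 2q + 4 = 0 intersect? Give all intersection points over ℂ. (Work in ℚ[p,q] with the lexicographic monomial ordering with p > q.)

Compute a lex Gröbner basis by Buchberger's algorithm.
f_1 = 2p² + 4p - 2q - 42, LT = p².
f_2 = p² - 6p - 4q² - 3q + 53, LT = p².
f_3 = p² + p - 2q² - 2q + 4, LT = p².

S(f_1,f_2): lcm = p². S = 8p + 4q² + 2q - 74.
  leading term p: no divisor's leading term divides it; move 8p to the remainder.
  leading term q²: no divisor's leading term divides it; move 4q² to the remainder.
  leading term q: no divisor's leading term divides it; move 2q to the remainder.
  leading term 1: no divisor's leading term divides it; move -74 to the remainder.
  remainder 8p + 4q² + 2q - 74 ≠ 0; add h_4 = 8p + 4q² + 2q - 74 to the basis.

S(f_1,f_3): lcm = p². S = p + 2q² + q - 25.
  leading term p: subtract (⅛)·h_4 from p + 2q² + q - 25 → 3/2q² + ¾q - 63/4
  leading term q²: no divisor's leading term divides it; move 3/2q² to the remainder.
  leading term q: no divisor's leading term divides it; move ¾q to the remainder.
  leading term 1: no divisor's leading term divides it; move -63/4 to the remainder.
  remainder 3/2q² + ¾q - 63/4 ≠ 0; add h_5 = 3/2q² + ¾q - 63/4 to the basis.

S(f_2,f_3): lcm = p². S = -7p - 2q² - q + 49.
  leading term p: subtract (-⅞)·h_4 from -7p - 2q² - q + 49 → 3/2q² + ¾q - 63/4
  leading term q²: subtract (1)·h_5 from 3/2q² + ¾q - 63/4 → 0
  remainder 0.

S(f_1,h_4): lcm = p². S = -½pq² - ¼pq + 45/4p - q - 21.
  leading term pq²: subtract (-1/16q²)·h_4 from -½pq² - ¼pq + 45/4p - q - 21 → -¼pq + 45/4p + ¼q⁴ + ⅛q³ - 37/8q² - q - 21
  leading term pq: subtract (-1/32q)·h_4 from -¼pq + 45/4p + ¼q⁴ + ⅛q³ - 37/8q² - q - 21 → 45/4p + ¼q⁴ + ¼q³ - 73/16q² - 53/16q - 21
  leading term p: subtract (45/32)·h_4 from 45/4p + ¼q⁴ + ¼q³ - 73/16q² - 53/16q - 21 → ¼q⁴ + ¼q³ - 163/16q² - 49/8q + 1329/16
  leading term q⁴: subtract (⅙q²)·h_5 from ¼q⁴ + ¼q³ - 163/16q² - 49/8q + 1329/16 → ⅛q³ - 121/16q² - 49/8q + 1329/16
  leading term q³: subtract (1/12q)·h_5 from ⅛q³ - 121/16q² - 49/8q + 1329/16 → -61/8q² - 77/16q + 1329/16
  leading term q²: subtract (-61/12)·h_5 from -61/8q² - 77/16q + 1329/16 → -q + 3
  leading term q: no divisor's leading term divides it; move -q to the remainder.
  leading term 1: no divisor's leading term divides it; move 3 to the remainder.
  remainder -q + 3 ≠ 0; add h_6 = -q + 3 to the basis.

S(f_2,h_4): lcm = p². S = -½pq² - ¼pq + 13/4p - 4q² - 3q + 53.
  leading term pq²: subtract (-1/16q²)·h_4 from -½pq² - ¼pq + 13/4p - 4q² - 3q + 53 → -¼pq + 13/4p + ¼q⁴ + ⅛q³ - 69/8q² - 3q + 53
  leading term pq: subtract (-1/32q)·h_4 from -¼pq + 13/4p + ¼q⁴ + ⅛q³ - 69/8q² - 3q + 53 → 13/4p + ¼q⁴ + ¼q³ - 137/16q² - 85/16q + 53
  leading term p: subtract (13/32)·h_4 from 13/4p + ¼q⁴ + ¼q³ - 137/16q² - 85/16q + 53 → ¼q⁴ + ¼q³ - 163/16q² - 49/8q + 1329/16
  leading term q⁴: subtract (⅙q²)·h_5 from ¼q⁴ + ¼q³ - 163/16q² - 49/8q + 1329/16 → ⅛q³ - 121/16q² - 49/8q + 1329/16
  leading term q³: subtract (1/12q)·h_5 from ⅛q³ - 121/16q² - 49/8q + 1329/16 → -61/8q² - 77/16q + 1329/16
  leading term q²: subtract (-61/12)·h_5 from -61/8q² - 77/16q + 1329/16 → -q + 3
  leading term q: subtract (1)·h_6 from -q + 3 → 0
  remainder 0.

S(f_3,h_4): lcm = p². S = -½pq² - ¼pq + 41/4p - 2q² - 2q + 4.
  leading term pq²: subtract (-1/16q²)·h_4 from -½pq² - ¼pq + 41/4p - 2q² - 2q + 4 → -¼pq + 41/4p + ¼q⁴ + ⅛q³ - 53/8q² - 2q + 4
  leading term pq: subtract (-1/32q)·h_4 from -¼pq + 41/4p + ¼q⁴ + ⅛q³ - 53/8q² - 2q + 4 → 41/4p + ¼q⁴ + ¼q³ - 105/16q² - 69/16q + 4
  leading term p: subtract (41/32)·h_4 from 41/4p + ¼q⁴ + ¼q³ - 105/16q² - 69/16q + 4 → ¼q⁴ + ¼q³ - 187/16q² - 55/8q + 1581/16
  leading term q⁴: subtract (⅙q²)·h_5 from ¼q⁴ + ¼q³ - 187/16q² - 55/8q + 1581/16 → ⅛q³ - 145/16q² - 55/8q + 1581/16
  leading term q³: subtract (1/12q)·h_5 from ⅛q³ - 145/16q² - 55/8q + 1581/16 → -73/8q² - 89/16q + 1581/16
  leading term q²: subtract (-73/12)·h_5 from -73/8q² - 89/16q + 1581/16 → -q + 3
  leading term q: subtract (1)·h_6 from -q + 3 → 0
  remainder 0.

S(f_1,h_5): leading monomials are coprime, so the S-polynomial reduces to 0 (Buchberger's first criterion).
S(f_2,h_5): leading monomials are coprime, so the S-polynomial reduces to 0 (Buchberger's first criterion).
S(f_3,h_5): leading monomials are coprime, so the S-polynomial reduces to 0 (Buchberger's first criterion).
S(h_4,h_5): leading monomials are coprime, so the S-polynomial reduces to 0 (Buchberger's first criterion).
S(f_1,h_6): leading monomials are coprime, so the S-polynomial reduces to 0 (Buchberger's first criterion).
S(f_2,h_6): leading monomials are coprime, so the S-polynomial reduces to 0 (Buchberger's first criterion).
S(f_3,h_6): leading monomials are coprime, so the S-polynomial reduces to 0 (Buchberger's first criterion).
S(h_4,h_6): leading monomials are coprime, so the S-polynomial reduces to 0 (Buchberger's first criterion).
S(h_5,h_6): lcm = q². S = 7/2q - 21/2.
  leading term q: subtract (-7/2)·h_6 from 7/2q - 21/2 → 0
  remainder 0.

Every S-polynomial of the final basis reduces to 0, so we have a Gröbner basis.
Inter-reduce: drop elements whose leading term is divisible by another's, tail-reduce, and make monic.
Reduced Gröbner basis: {p - 4, q - 3}.

From the last basis element, q - 3 = 0, so q takes values in {3}. Each choice, substituted upward through the basis, yields the corresponding point(s) of the solution set.
  q = 3: the earlier basis element becomes p - 4 = 0, giving p = 4 — point (4, 3).

{(4, 3)}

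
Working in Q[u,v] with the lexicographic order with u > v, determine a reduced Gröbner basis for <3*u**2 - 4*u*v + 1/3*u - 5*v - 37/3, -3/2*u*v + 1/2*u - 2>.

f_1 = 3*u**2 - 4*u*v + 1/3*u - 5*v - 37/3, LT = u**2.
f_2 = -3/2*u*v + 1/2*u - 2, LT = u*v.

S(f_1,f_2): lcm = u**2*v. S = 1/3*u**2 - 4/3*u*v**2 + 1/9*u*v - 4/3*u - 5/3*v**2 - 37/9*v.
  leading term u**2: subtract (1/9)·f_1 from 1/3*u**2 - 4/3*u*v**2 + 1/9*u*v - 4/3*u - 5/3*v**2 - 37/9*v → -4/3*u*v**2 + 5/9*u*v - 37/27*u - 5/3*v**2 - 32/9*v + 37/27
  leading term u*v**2: subtract (8/9*v)·f_2 from -4/3*u*v**2 + 5/9*u*v - 37/27*u - 5/3*v**2 - 32/9*v + 37/27 → 1/9*u*v - 37/27*u - 5/3*v**2 - 16/9*v + 37/27
  leading term u*v: subtract (-2/27)·f_2 from 1/9*u*v - 37/27*u - 5/3*v**2 - 16/9*v + 37/27 → -4/3*u - 5/3*v**2 - 16/9*v + 11/9
  leading term u: no divisor's leading term divides it; move -4/3*u to the remainder.
  leading term v**2: no divisor's leading term divides it; move -5/3*v**2 to the remainder.
  leading term v: no divisor's leading term divides it; move -16/9*v to the remainder.
  leading term 1: no divisor's leading term divides it; move 11/9 to the remainder.
  remainder -4/3*u - 5/3*v**2 - 16/9*v + 11/9 ≠ 0; add g_3 = -4/3*u - 5/3*v**2 - 16/9*v + 11/9 to the basis.

S(f_2,g_3): lcm = u*v. S = -1/3*u - 5/4*v**3 - 4/3*v**2 + 11/12*v + 4/3.
  leading term u: subtract (1/4)·g_3 from -1/3*u - 5/4*v**3 - 4/3*v**2 + 11/12*v + 4/3 → -5/4*v**3 - 11/12*v**2 + 49/36*v + 37/36
  leading term v**3: no divisor's leading term divides it; move -5/4*v**3 to the remainder.
  leading term v**2: no divisor's leading term divides it; move -11/12*v**2 to the remainder.
  leading term v: no divisor's leading term divides it; move 49/36*v to the remainder.
  leading term 1: no divisor's leading term divides it; move 37/36 to the remainder.
  remainder -5/4*v**3 - 11/12*v**2 + 49/36*v + 37/36 ≠ 0; add g_4 = -5/4*v**3 - 11/12*v**2 + 49/36*v + 37/36 to the basis.

The other S-polynomials (S(f_1,g_3), S(f_1,g_4), S(f_2,g_4), S(g_3,g_4)) all reduce to 0 modulo the current basis, so we have a Gröbner basis.
Inter-reduce: drop elements whose leading term is divisible by another's, tail-reduce, and make monic.

G = {u + 5/4*v**2 + 4/3*v - 11/12, v**3 + 11/15*v**2 - 49/45*v - 37/45}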